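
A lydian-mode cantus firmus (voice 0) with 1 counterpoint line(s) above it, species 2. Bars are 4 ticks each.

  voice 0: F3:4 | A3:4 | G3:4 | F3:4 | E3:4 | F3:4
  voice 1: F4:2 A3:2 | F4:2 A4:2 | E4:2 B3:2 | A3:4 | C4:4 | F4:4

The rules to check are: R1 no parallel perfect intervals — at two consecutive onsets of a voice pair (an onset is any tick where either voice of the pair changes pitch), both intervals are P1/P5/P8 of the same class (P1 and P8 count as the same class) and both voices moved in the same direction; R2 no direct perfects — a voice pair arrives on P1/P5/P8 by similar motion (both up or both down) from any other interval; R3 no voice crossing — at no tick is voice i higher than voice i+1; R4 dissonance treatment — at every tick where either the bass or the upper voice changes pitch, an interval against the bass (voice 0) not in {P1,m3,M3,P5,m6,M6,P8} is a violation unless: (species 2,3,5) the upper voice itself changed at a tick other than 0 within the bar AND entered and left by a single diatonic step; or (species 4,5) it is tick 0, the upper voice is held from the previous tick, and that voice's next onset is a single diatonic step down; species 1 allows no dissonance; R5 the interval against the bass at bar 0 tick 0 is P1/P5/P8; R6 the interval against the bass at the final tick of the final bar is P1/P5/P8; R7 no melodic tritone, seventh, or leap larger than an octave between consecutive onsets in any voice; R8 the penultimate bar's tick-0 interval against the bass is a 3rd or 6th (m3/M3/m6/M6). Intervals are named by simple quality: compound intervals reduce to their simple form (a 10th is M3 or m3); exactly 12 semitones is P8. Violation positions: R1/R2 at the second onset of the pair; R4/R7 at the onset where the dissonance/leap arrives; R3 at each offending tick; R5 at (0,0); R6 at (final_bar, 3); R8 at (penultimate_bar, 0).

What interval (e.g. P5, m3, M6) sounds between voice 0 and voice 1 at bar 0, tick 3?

voice 0=F3 voice 1=A3 -> M3

M3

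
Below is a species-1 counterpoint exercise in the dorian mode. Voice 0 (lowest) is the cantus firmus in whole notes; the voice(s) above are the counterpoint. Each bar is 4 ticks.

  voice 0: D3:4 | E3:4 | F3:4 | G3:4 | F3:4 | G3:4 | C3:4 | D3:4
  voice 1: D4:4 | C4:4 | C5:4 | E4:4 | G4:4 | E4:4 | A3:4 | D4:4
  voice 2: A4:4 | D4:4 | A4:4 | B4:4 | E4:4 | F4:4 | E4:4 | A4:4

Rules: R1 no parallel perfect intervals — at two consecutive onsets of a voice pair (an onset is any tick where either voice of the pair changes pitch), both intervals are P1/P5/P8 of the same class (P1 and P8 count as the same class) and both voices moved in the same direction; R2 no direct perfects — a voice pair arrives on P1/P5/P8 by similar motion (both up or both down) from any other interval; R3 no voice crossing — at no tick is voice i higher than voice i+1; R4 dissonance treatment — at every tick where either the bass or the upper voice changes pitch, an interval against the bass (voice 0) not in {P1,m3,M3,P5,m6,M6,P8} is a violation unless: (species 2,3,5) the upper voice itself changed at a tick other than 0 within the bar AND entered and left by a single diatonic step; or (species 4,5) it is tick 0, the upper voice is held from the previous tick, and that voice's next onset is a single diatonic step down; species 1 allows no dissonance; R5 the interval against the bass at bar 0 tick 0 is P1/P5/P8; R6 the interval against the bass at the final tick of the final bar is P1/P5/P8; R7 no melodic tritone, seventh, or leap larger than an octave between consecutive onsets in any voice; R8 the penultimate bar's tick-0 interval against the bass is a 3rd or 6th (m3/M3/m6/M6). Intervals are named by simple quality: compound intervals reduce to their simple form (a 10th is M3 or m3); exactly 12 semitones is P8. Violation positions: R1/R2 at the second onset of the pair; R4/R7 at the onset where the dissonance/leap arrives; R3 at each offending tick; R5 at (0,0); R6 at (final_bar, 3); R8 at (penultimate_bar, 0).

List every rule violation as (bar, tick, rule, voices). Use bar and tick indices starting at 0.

bar 0: v0=D3 v1=D4 v2=A4 downbeat P5
bar 1: v0=E3 v1=C4 v2=D4 downbeat m7
bar 2: v0=F3 v1=C5 v2=A4 downbeat M3
bar 3: v0=G3 v1=E4 v2=B4 downbeat M3
bar 4: v0=F3 v1=G4 v2=E4 downbeat M7
bar 5: v0=G3 v1=E4 v2=F4 downbeat m7
bar 6: v0=C3 v1=A3 v2=E4 downbeat M3
bar 7: v0=D3 v1=D4 v2=A4 downbeat P5
  -> R4 @ bar 1 tick 0 v(0, 2): E3/D4 m7 untreated
  -> R2 @ bar 2 tick 0 v(0, 1): E3/C4 m6 -> F3/C5 P5 similar
  -> R3 @ bar 2 tick 0 v(1, 2): C5 above A4
  -> R3 @ bar 2 tick 1 v(1, 2): C5 above A4
  -> R3 @ bar 2 tick 2 v(1, 2): C5 above A4
  -> R3 @ bar 2 tick 3 v(1, 2): C5 above A4
  -> R3 @ bar 4 tick 0 v(1, 2): G4 above E4
  -> R4 @ bar 4 tick 0 v(0, 1): F3/G4 M2 untreated
  -> R4 @ bar 4 tick 0 v(0, 2): F3/E4 M7 untreated
  -> R3 @ bar 4 tick 1 v(1, 2): G4 above E4
  -> R3 @ bar 4 tick 2 v(1, 2): G4 above E4
  -> R3 @ bar 4 tick 3 v(1, 2): G4 above E4
  -> R4 @ bar 5 tick 0 v(0, 2): G3/F4 m7 untreated
  -> R2 @ bar 6 tick 0 v(1, 2): E4/F4 m2 -> A3/E4 P5 similar
  -> R1 @ bar 7 tick 0 v(1, 2): A3/E4 P5 -> D4/A4 P5 similar
  -> R2 @ bar 7 tick 0 v(0, 1): C3/A3 M6 -> D3/D4 P8 similar
  -> R2 @ bar 7 tick 0 v(0, 2): C3/E4 M3 -> D3/A4 P5 similar

(1, 0, R4, (0, 2))
(2, 0, R2, (0, 1))
(2, 0, R3, (1, 2))
(2, 1, R3, (1, 2))
(2, 2, R3, (1, 2))
(2, 3, R3, (1, 2))
(4, 0, R3, (1, 2))
(4, 0, R4, (0, 1))
(4, 0, R4, (0, 2))
(4, 1, R3, (1, 2))
(4, 2, R3, (1, 2))
(4, 3, R3, (1, 2))
(5, 0, R4, (0, 2))
(6, 0, R2, (1, 2))
(7, 0, R1, (1, 2))
(7, 0, R2, (0, 1))
(7, 0, R2, (0, 2))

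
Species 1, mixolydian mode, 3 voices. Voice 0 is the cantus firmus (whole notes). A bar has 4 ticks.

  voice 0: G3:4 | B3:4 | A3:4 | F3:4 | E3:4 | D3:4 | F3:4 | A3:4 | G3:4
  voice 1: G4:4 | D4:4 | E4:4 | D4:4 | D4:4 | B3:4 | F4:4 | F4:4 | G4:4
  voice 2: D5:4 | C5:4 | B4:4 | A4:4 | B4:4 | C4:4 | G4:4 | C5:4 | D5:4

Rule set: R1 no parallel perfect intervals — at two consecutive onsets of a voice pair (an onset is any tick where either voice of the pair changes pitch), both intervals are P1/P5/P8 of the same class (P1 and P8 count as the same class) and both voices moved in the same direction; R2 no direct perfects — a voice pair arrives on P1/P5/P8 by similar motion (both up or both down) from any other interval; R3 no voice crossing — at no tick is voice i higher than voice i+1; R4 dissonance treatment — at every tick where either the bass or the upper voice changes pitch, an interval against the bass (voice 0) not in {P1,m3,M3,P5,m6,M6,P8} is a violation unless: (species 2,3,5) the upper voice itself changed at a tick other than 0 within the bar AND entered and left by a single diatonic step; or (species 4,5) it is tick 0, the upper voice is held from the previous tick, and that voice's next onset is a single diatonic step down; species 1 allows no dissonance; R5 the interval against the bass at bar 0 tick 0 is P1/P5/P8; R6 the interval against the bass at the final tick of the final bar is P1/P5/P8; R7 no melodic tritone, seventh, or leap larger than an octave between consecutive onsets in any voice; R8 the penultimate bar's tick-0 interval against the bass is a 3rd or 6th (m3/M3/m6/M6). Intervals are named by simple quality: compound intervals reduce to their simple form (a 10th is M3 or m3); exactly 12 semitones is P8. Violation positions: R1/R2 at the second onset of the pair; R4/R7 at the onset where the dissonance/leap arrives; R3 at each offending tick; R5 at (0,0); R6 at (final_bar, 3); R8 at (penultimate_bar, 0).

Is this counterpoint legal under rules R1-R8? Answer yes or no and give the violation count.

bar 0: v0=G3 v1=G4 v2=D5 (P5)
bar 1: v0=B3 v1=D4 v2=C5 (m2)
bar 2: v0=A3 v1=E4 v2=B4 (M2)
bar 3: v0=F3 v1=D4 v2=A4 (M3)
bar 4: v0=E3 v1=D4 v2=B4 (P5)
bar 5: v0=D3 v1=B3 v2=C4 (m7)
bar 6: v0=F3 v1=F4 v2=G4 (M2)
bar 7: v0=A3 v1=F4 v2=C5 (m3)
bar 8: v0=G3 v1=G4 v2=D5 (P5)
  R4 @ bar1.0: B3/C5 m2 untreated
  R4 @ bar2.0: A3/B4 M2 untreated
  R1 @ bar3.0: E4/B4 P5 -> D4/A4 P5 similar
  R4 @ bar4.0: E3/D4 m7 untreated
  R4 @ bar5.0: D3/C4 m7 untreated
  R7 @ bar5.0: B4->C4 leap 11st
  R2 @ bar6.0: D3/B3 M6 -> F3/F4 P8 similar
  R4 @ bar6.0: F3/G4 M2 untreated
  R7 @ bar6.0: B3->F4 leap 6st
  R1 @ bar8.0: F4/C5 P5 -> G4/D5 P5 similar

No (10 violations)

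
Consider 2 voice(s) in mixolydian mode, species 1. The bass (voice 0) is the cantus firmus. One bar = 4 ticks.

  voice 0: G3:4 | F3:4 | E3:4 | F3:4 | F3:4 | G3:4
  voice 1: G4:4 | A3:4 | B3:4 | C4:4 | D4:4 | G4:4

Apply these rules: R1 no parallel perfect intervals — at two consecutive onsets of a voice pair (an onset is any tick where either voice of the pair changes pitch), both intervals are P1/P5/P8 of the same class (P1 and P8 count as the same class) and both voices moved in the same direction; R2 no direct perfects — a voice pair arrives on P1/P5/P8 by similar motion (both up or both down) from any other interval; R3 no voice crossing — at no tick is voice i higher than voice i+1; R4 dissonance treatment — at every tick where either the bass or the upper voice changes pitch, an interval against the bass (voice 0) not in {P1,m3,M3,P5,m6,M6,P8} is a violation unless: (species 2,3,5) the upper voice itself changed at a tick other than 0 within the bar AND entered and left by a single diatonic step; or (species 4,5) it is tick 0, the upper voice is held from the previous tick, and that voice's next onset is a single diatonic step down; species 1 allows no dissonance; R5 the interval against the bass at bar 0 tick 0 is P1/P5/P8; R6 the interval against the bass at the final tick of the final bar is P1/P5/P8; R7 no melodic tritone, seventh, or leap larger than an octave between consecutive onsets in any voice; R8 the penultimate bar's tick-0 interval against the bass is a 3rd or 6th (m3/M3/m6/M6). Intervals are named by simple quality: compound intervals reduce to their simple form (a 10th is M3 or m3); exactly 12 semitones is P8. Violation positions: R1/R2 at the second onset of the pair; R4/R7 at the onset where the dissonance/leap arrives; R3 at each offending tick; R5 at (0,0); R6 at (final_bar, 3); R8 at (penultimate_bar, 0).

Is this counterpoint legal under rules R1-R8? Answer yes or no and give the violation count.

bar 0: v0=G3 v1=G4 (P8)
bar 1: v0=F3 v1=A3 (M3)
bar 2: v0=E3 v1=B3 (P5)
bar 3: v0=F3 v1=C4 (P5)
bar 4: v0=F3 v1=D4 (M6)
bar 5: v0=G3 v1=G4 (P8)
  R7 @ bar1.0: G4->A3 leap 10st
  R1 @ bar3.0: E3/B3 P5 -> F3/C4 P5 similar
  R2 @ bar5.0: F3/D4 M6 -> G3/G4 P8 similar

No (3 violations)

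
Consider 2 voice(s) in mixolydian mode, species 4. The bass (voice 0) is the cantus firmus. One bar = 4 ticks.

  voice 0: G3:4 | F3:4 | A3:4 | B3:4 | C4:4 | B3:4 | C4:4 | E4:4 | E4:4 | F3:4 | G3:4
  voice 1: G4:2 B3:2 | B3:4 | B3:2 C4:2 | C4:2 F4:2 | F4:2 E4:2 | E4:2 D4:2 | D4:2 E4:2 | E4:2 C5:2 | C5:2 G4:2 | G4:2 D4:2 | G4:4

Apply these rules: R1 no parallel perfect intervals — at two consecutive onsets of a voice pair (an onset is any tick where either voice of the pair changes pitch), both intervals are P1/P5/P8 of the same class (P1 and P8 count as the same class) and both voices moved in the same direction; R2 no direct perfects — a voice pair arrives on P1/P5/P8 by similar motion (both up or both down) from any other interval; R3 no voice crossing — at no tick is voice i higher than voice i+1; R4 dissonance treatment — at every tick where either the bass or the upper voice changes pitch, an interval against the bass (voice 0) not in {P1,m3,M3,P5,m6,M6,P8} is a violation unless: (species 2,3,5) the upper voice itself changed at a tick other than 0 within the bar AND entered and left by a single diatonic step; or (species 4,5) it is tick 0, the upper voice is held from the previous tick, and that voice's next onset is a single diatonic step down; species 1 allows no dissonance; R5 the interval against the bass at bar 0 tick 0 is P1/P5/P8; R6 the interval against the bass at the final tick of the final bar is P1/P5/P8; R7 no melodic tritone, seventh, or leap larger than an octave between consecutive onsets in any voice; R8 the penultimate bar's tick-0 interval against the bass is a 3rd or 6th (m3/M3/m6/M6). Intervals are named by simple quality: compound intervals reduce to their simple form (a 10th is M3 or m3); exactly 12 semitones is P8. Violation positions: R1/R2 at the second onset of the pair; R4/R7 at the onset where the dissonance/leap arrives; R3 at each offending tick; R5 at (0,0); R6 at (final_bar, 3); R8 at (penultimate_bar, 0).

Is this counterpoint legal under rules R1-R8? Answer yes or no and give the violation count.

No (9 violations)

bar 0: v0=G3 v1=G4 (P8)
bar 1: v0=F3 v1=B3 (TT)
bar 2: v0=A3 v1=B3 (M2)
bar 3: v0=B3 v1=C4 (m2)
bar 4: v0=C4 v1=F4 (P4)
bar 5: v0=B3 v1=E4 (P4)
bar 6: v0=C4 v1=D4 (M2)
bar 7: v0=E4 v1=E4 (P1)
bar 8: v0=E4 v1=C5 (m6)
bar 9: v0=F3 v1=G4 (M2)
bar 10: v0=G3 v1=G4 (P8)
  R4 @ bar1.0: F3/B3 TT untreated
  R4 @ bar2.0: A3/B3 M2 untreated
  R4 @ bar3.0: B3/C4 m2 untreated
  R4 @ bar3.2: B3/F4 TT untreated
  R4 @ bar6.0: C4/D4 M2 untreated
  R4 @ bar9.0: F3/G4 M2 untreated
  R7 @ bar9.0: E4->F3 leap 11st
  R8 @ bar9.0: penult M2 not 3rd/6th
  R2 @ bar10.0: F3/D4 M6 -> G3/G4 P8 similar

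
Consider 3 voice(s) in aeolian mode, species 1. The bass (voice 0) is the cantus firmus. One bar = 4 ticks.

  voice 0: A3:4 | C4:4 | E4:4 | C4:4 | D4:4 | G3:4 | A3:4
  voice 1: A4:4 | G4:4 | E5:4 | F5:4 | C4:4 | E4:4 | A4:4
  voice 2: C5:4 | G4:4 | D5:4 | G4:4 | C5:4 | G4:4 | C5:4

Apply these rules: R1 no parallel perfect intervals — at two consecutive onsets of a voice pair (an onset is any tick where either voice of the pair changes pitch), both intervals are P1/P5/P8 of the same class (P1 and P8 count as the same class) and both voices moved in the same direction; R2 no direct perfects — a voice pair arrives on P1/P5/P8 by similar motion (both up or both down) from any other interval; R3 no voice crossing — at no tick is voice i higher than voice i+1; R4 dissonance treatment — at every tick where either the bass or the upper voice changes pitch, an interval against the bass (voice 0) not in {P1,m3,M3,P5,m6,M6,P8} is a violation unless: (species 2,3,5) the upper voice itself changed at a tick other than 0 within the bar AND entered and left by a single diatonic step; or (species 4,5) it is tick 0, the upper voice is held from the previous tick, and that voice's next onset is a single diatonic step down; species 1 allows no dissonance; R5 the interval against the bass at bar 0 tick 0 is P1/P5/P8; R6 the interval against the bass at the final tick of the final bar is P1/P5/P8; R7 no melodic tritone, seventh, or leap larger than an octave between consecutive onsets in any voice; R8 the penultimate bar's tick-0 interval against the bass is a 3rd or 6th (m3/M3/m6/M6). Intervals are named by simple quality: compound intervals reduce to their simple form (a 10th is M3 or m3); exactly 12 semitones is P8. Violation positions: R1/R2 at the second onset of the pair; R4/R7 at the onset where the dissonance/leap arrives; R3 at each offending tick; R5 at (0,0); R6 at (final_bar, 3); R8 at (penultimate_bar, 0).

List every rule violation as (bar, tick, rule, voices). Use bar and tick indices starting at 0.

(0, 0, R5, (0, 2))
(1, 0, R2, (1, 2))
(2, 0, R2, (0, 1))
(2, 0, R3, (1, 2))
(2, 0, R4, (0, 2))
(2, 1, R3, (1, 2))
(2, 2, R3, (1, 2))
(2, 3, R3, (1, 2))
(3, 0, R2, (0, 2))
(3, 0, R3, (1, 2))
(3, 0, R4, (0, 1))
(3, 1, R3, (1, 2))
(3, 2, R3, (1, 2))
(3, 3, R3, (1, 2))
(4, 0, R3, (0, 1))
(4, 0, R4, (0, 1))
(4, 0, R4, (0, 2))
(4, 0, R7, (1,))
(4, 1, R3, (0, 1))
(4, 2, R3, (0, 1))
(4, 3, R3, (0, 1))
(5, 0, R2, (0, 2))
(5, 0, R8, (0, 2))
(6, 0, R2, (0, 1))
(6, 3, R6, (0, 2))

bar 0: v0=A3 v1=A4 v2=C5 downbeat m3
bar 1: v0=C4 v1=G4 v2=G4 downbeat P5
bar 2: v0=E4 v1=E5 v2=D5 downbeat m7
bar 3: v0=C4 v1=F5 v2=G4 downbeat P5
bar 4: v0=D4 v1=C4 v2=C5 downbeat m7
bar 5: v0=G3 v1=E4 v2=G4 downbeat P8
bar 6: v0=A3 v1=A4 v2=C5 downbeat m3
  -> R5 @ bar 0 tick 0 v(0, 2): opens on m3
  -> R2 @ bar 1 tick 0 v(1, 2): A4/C5 m3 -> G4/G4 P1 similar
  -> R2 @ bar 2 tick 0 v(0, 1): C4/G4 P5 -> E4/E5 P8 similar
  -> R3 @ bar 2 tick 0 v(1, 2): E5 above D5
  -> R4 @ bar 2 tick 0 v(0, 2): E4/D5 m7 untreated
  -> R3 @ bar 2 tick 1 v(1, 2): E5 above D5
  -> R3 @ bar 2 tick 2 v(1, 2): E5 above D5
  -> R3 @ bar 2 tick 3 v(1, 2): E5 above D5
  -> R2 @ bar 3 tick 0 v(0, 2): E4/D5 m7 -> C4/G4 P5 similar
  -> R3 @ bar 3 tick 0 v(1, 2): F5 above G4
  -> R4 @ bar 3 tick 0 v(0, 1): C4/F5 P4 untreated
  -> R3 @ bar 3 tick 1 v(1, 2): F5 above G4
  -> R3 @ bar 3 tick 2 v(1, 2): F5 above G4
  -> R3 @ bar 3 tick 3 v(1, 2): F5 above G4
  -> R3 @ bar 4 tick 0 v(0, 1): D4 above C4
  -> R4 @ bar 4 tick 0 v(0, 1): D4/C4 M2 untreated
  -> R4 @ bar 4 tick 0 v(0, 2): D4/C5 m7 untreated
  -> R7 @ bar 4 tick 0 v(1,): F5->C4 leap 17st
  -> R3 @ bar 4 tick 1 v(0, 1): D4 above C4
  -> R3 @ bar 4 tick 2 v(0, 1): D4 above C4
  -> R3 @ bar 4 tick 3 v(0, 1): D4 above C4
  -> R2 @ bar 5 tick 0 v(0, 2): D4/C5 m7 -> G3/G4 P8 similar
  -> R8 @ bar 5 tick 0 v(0, 2): penult P8 not 3rd/6th
  -> R2 @ bar 6 tick 0 v(0, 1): G3/E4 M6 -> A3/A4 P8 similar
  -> R6 @ bar 6 tick 3 v(0, 2): closes on m3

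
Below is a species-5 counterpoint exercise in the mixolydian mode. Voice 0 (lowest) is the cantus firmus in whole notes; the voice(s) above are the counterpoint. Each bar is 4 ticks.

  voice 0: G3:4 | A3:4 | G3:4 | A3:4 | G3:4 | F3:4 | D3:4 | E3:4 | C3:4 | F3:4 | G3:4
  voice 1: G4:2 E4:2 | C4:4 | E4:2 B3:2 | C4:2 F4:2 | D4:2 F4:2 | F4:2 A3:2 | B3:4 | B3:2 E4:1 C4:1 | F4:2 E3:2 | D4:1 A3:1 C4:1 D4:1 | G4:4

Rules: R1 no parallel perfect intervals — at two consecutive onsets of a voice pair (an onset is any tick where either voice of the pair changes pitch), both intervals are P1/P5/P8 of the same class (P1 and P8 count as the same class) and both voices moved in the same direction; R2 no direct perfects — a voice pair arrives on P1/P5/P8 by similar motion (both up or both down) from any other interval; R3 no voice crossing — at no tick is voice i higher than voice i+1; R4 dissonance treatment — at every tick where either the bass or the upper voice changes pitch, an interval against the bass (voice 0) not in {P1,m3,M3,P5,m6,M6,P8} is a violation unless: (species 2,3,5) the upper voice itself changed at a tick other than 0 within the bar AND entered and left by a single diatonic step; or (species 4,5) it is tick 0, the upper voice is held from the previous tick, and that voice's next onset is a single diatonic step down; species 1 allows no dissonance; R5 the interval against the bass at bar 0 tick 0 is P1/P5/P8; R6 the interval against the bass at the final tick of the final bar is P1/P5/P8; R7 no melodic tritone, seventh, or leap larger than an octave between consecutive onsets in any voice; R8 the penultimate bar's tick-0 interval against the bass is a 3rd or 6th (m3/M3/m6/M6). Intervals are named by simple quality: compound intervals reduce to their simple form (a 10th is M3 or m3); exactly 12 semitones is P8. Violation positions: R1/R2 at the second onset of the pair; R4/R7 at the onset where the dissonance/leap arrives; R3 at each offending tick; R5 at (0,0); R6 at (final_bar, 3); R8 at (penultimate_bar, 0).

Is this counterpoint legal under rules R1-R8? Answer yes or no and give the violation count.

bar 0: v0=G3 v1=G4 (P8)
bar 1: v0=A3 v1=C4 (m3)
bar 2: v0=G3 v1=E4 (M6)
bar 3: v0=A3 v1=C4 (m3)
bar 4: v0=G3 v1=D4 (P5)
bar 5: v0=F3 v1=F4 (P8)
bar 6: v0=D3 v1=B3 (M6)
bar 7: v0=E3 v1=B3 (P5)
bar 8: v0=C3 v1=F4 (P4)
bar 9: v0=F3 v1=D4 (M6)
bar 10: v0=G3 v1=G4 (P8)
  R2 @ bar4.0: A3/F4 m6 -> G3/D4 P5 similar
  R4 @ bar4.2: G3/F4 m7 untreated
  R4 @ bar8.0: C3/F4 P4 untreated
  R7 @ bar8.2: F4->E3 leap 13st
  R7 @ bar9.0: E3->D4 leap 10st
  R2 @ bar10.0: F3/D4 M6 -> G3/G4 P8 similar

No (6 violations)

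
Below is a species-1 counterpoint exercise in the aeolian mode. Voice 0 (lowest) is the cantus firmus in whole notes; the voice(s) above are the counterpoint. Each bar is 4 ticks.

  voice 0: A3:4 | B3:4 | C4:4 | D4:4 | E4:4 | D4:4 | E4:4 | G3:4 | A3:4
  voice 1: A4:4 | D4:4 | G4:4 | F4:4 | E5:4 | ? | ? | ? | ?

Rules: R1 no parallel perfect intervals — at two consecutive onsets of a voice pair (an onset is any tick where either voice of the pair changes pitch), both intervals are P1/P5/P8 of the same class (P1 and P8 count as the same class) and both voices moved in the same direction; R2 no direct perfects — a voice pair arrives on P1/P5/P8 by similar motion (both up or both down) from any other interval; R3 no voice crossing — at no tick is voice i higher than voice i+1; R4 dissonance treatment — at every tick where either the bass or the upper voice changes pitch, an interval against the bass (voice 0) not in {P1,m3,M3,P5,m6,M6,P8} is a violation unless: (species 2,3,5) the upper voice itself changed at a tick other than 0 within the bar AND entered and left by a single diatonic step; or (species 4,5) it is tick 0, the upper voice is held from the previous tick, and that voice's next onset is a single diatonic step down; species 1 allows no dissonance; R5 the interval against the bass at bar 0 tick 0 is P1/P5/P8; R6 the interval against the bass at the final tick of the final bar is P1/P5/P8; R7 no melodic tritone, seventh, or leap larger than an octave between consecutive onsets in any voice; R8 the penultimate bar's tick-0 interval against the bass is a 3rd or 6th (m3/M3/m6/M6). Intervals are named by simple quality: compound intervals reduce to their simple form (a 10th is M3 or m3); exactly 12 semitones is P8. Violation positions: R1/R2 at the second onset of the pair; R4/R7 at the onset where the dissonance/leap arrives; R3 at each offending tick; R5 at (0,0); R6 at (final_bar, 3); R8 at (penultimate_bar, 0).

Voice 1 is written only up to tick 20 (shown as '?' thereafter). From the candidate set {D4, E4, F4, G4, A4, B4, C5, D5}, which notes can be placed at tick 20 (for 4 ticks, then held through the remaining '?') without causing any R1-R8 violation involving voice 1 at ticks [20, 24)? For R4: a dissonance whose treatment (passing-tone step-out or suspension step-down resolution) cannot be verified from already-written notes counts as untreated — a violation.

{B4}

D4: violates R1,R7
E4: violates R4
F4: violates R7
G4: violates R4
A4: violates R2
B4: legal
C5: violates R4
D5: violates R1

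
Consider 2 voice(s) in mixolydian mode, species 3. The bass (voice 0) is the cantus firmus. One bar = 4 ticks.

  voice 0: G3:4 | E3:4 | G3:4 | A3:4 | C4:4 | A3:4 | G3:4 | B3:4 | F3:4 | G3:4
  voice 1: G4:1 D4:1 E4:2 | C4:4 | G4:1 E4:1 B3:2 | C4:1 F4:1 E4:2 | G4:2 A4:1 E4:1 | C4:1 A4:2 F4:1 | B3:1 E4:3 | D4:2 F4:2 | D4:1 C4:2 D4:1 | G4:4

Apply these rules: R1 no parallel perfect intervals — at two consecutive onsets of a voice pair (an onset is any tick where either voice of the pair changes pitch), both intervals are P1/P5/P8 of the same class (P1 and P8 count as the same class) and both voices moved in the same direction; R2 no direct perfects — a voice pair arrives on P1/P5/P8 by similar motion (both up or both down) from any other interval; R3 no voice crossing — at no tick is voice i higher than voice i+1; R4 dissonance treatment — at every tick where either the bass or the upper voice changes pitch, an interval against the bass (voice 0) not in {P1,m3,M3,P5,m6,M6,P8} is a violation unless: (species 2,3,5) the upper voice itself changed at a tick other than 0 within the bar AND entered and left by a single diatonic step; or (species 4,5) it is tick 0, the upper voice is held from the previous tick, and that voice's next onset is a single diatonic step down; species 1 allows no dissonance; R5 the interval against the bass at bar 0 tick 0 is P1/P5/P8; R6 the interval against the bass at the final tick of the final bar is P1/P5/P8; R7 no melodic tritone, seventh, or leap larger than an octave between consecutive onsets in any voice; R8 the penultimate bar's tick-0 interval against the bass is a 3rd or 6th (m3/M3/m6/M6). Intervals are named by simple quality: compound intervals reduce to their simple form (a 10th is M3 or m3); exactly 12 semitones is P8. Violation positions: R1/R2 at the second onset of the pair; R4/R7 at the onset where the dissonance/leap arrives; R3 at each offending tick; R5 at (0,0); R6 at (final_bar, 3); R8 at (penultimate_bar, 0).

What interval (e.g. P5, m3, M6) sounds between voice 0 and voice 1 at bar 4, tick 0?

voice 0=C4 voice 1=G4 -> P5

P5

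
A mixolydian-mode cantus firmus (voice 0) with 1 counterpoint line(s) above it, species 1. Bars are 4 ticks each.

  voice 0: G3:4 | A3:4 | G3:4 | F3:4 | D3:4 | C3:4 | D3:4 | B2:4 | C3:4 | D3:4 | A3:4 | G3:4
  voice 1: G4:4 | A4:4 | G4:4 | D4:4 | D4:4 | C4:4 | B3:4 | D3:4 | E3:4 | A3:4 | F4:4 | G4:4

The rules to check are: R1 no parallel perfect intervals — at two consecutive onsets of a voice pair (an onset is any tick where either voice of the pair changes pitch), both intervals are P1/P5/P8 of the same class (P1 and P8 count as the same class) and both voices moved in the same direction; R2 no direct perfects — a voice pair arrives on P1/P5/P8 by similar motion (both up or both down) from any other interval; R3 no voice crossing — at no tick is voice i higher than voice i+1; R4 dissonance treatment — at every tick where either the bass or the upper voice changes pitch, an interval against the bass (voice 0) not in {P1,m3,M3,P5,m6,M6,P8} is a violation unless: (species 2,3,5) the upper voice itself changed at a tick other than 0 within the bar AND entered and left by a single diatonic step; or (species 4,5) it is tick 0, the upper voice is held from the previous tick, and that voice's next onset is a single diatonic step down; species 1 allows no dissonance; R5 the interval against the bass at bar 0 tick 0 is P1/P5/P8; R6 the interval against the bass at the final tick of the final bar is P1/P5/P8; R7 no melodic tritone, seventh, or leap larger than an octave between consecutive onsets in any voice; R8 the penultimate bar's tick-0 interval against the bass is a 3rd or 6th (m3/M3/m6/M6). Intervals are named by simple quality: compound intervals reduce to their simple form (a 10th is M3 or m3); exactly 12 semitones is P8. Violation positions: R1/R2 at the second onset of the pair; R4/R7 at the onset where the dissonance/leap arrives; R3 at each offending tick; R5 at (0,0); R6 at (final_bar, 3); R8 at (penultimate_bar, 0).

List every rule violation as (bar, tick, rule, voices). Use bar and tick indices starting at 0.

bar 0: v0=G3 v1=G4 downbeat P8
bar 1: v0=A3 v1=A4 downbeat P8
bar 2: v0=G3 v1=G4 downbeat P8
bar 3: v0=F3 v1=D4 downbeat M6
bar 4: v0=D3 v1=D4 downbeat P8
bar 5: v0=C3 v1=C4 downbeat P8
bar 6: v0=D3 v1=B3 downbeat M6
bar 7: v0=B2 v1=D3 downbeat m3
bar 8: v0=C3 v1=E3 downbeat M3
bar 9: v0=D3 v1=A3 downbeat P5
bar 10: v0=A3 v1=F4 downbeat m6
bar 11: v0=G3 v1=G4 downbeat P8
  -> R1 @ bar 1 tick 0 v(0, 1): G3/G4 P8 -> A3/A4 P8 similar
  -> R1 @ bar 2 tick 0 v(0, 1): A3/A4 P8 -> G3/G4 P8 similar
  -> R1 @ bar 5 tick 0 v(0, 1): D3/D4 P8 -> C3/C4 P8 similar
  -> R2 @ bar 9 tick 0 v(0, 1): C3/E3 M3 -> D3/A3 P5 similar

(1, 0, R1, (0, 1))
(2, 0, R1, (0, 1))
(5, 0, R1, (0, 1))
(9, 0, R2, (0, 1))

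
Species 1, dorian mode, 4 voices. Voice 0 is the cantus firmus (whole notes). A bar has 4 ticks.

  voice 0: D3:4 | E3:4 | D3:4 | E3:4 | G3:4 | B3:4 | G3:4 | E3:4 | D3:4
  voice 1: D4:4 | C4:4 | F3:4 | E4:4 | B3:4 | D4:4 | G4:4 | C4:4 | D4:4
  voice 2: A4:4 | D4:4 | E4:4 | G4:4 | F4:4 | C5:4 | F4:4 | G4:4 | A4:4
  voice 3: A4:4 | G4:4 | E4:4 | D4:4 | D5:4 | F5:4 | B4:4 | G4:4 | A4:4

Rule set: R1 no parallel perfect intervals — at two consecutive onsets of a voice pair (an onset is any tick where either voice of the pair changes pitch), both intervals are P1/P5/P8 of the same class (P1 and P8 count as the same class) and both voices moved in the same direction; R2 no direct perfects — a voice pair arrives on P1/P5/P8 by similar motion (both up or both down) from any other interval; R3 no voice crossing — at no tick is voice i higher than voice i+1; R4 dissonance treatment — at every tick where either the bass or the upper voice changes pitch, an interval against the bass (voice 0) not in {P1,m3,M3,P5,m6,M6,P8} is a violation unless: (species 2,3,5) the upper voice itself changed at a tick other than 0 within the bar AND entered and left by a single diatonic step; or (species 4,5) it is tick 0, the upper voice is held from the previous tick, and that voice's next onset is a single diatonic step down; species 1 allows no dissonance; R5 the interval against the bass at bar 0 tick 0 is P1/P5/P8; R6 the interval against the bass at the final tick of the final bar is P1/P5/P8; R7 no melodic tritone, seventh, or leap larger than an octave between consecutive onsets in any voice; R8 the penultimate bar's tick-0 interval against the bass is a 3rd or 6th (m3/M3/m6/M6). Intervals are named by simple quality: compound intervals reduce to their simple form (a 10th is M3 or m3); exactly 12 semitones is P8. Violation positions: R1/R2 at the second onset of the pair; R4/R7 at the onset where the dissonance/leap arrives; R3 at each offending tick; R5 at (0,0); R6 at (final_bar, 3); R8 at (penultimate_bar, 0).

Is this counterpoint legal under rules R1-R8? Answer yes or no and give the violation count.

No (25 violations)

bar 0: v0=D3 v1=D4 v2=A4 v3=A4 (P5)
bar 1: v0=E3 v1=C4 v2=D4 v3=G4 (m3)
bar 2: v0=D3 v1=F3 v2=E4 v3=E4 (M2)
bar 3: v0=E3 v1=E4 v2=G4 v3=D4 (m7)
bar 4: v0=G3 v1=B3 v2=F4 v3=D5 (P5)
bar 5: v0=B3 v1=D4 v2=C5 v3=F5 (TT)
bar 6: v0=G3 v1=G4 v2=F4 v3=B4 (M3)
bar 7: v0=E3 v1=C4 v2=G4 v3=G4 (m3)
bar 8: v0=D3 v1=D4 v2=A4 v3=A4 (P5)
  R1 @ bar1.0: D4/A4 P5 -> C4/G4 P5 similar
  R4 @ bar1.0: E3/D4 m7 untreated
  R4 @ bar2.0: D3/E4 M2 untreated
  R4 @ bar2.0: D3/E4 M2 untreated
  R2 @ bar3.0: D3/F3 m3 -> E3/E4 P8 similar
  R3 @ bar3.0: G4 above D4
  R4 @ bar3.0: E3/D4 m7 untreated
  R7 @ bar3.0: F3->E4 leap 11st
  R3 @ bar3.1: G4 above D4
  R3 @ bar3.2: G4 above D4
  R3 @ bar3.3: G4 above D4
  R2 @ bar4.0: E3/D4 m7 -> G3/D5 P5 similar
  R4 @ bar4.0: G3/F4 m7 untreated
  R4 @ bar5.0: B3/C5 m2 untreated
  R4 @ bar5.0: B3/F5 TT untreated
  R3 @ bar6.0: G4 above F4
  R4 @ bar6.0: G3/F4 m7 untreated
  R7 @ bar6.0: F5->B4 leap 6st
  R3 @ bar6.1: G4 above F4
  R3 @ bar6.2: G4 above F4
  R3 @ bar6.3: G4 above F4
  R2 @ bar7.0: G4/B4 M3 -> C4/G4 P5 similar
  R1 @ bar8.0: C4/G4 P5 -> D4/A4 P5 similar
  R1 @ bar8.0: C4/G4 P5 -> D4/A4 P5 similar
  R1 @ bar8.0: G4/G4 P1 -> A4/A4 P1 similar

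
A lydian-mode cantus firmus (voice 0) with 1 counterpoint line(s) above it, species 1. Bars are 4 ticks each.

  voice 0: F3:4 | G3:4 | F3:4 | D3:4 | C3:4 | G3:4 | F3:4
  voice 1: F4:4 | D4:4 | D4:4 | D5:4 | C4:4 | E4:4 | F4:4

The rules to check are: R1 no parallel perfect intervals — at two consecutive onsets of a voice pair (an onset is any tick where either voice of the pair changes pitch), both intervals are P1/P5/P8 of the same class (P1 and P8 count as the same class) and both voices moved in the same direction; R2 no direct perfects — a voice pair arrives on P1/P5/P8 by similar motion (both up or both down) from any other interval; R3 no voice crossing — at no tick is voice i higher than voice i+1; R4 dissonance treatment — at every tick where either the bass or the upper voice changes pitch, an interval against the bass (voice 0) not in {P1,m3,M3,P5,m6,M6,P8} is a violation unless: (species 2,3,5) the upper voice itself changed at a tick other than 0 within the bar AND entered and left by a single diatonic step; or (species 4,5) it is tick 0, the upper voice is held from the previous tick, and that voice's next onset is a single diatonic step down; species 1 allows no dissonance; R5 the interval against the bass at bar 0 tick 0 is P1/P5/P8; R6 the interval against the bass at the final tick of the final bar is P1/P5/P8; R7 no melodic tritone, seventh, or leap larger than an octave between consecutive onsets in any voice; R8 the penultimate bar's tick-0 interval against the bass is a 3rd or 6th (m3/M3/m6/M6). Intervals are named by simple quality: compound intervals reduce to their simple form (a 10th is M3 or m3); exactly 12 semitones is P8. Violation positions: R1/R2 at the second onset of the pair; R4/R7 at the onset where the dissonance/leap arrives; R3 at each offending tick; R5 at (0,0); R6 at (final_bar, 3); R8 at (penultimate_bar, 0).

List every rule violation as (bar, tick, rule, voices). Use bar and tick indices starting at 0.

(4, 0, R1, (0, 1))
(4, 0, R7, (1,))

bar 0: v0=F3 v1=F4 downbeat P8
bar 1: v0=G3 v1=D4 downbeat P5
bar 2: v0=F3 v1=D4 downbeat M6
bar 3: v0=D3 v1=D5 downbeat P1
bar 4: v0=C3 v1=C4 downbeat P8
bar 5: v0=G3 v1=E4 downbeat M6
bar 6: v0=F3 v1=F4 downbeat P8
  -> R1 @ bar 4 tick 0 v(0, 1): D3/D5 P1 -> C3/C4 P8 similar
  -> R7 @ bar 4 tick 0 v(1,): D5->C4 leap 14st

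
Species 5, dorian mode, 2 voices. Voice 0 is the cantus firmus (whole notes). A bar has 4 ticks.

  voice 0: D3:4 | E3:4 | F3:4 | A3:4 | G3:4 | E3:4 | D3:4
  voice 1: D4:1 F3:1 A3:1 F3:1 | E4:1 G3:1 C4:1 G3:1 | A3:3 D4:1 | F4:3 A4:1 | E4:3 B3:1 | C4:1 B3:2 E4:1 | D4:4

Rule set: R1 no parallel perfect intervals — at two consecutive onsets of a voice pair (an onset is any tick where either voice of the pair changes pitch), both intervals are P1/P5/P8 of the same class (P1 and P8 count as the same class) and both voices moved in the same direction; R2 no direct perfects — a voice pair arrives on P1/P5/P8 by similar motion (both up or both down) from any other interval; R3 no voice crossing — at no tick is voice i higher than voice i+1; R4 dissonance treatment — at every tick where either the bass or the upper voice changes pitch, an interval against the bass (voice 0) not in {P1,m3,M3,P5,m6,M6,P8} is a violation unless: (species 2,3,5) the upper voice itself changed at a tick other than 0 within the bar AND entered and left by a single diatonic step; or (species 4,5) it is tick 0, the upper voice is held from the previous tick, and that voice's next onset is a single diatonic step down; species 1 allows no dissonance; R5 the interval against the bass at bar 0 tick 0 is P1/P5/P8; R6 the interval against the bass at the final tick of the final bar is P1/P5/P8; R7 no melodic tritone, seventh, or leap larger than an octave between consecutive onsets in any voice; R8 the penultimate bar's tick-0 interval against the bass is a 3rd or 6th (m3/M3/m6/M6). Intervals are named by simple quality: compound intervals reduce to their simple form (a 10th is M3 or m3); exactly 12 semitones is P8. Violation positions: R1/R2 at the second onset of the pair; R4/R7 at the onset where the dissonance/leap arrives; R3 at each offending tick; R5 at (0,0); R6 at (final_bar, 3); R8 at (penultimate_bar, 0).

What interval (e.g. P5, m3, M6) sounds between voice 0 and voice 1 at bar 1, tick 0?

voice 0=E3 voice 1=E4 -> P8

P8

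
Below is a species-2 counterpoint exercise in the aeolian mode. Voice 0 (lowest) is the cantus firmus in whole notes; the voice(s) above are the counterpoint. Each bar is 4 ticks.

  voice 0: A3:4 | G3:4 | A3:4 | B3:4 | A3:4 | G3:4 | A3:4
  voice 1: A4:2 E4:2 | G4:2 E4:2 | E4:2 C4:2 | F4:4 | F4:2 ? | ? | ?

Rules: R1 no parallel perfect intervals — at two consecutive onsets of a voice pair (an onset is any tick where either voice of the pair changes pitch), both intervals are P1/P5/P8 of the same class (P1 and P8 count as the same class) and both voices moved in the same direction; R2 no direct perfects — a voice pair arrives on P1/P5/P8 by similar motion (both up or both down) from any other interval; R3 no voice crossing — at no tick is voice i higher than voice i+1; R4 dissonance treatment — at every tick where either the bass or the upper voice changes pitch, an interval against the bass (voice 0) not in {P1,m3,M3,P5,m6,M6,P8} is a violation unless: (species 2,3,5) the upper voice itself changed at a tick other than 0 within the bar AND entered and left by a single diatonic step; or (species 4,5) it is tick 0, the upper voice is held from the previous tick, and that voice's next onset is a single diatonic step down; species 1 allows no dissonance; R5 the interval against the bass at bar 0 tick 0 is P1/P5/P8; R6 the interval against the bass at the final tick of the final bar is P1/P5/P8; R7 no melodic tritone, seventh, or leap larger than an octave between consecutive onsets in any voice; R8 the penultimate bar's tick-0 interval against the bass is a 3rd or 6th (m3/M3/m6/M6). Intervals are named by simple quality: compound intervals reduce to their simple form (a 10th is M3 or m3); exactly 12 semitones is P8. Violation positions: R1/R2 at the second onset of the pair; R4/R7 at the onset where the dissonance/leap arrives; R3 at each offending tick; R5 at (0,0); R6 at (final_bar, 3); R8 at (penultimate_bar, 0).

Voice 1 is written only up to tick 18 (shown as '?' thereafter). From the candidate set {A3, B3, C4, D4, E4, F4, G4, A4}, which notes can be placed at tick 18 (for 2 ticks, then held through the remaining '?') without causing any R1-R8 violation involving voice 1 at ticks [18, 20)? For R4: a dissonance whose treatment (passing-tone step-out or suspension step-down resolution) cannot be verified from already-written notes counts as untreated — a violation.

{A3, A4, C4, E4, F4}

A3: legal
B3: violates R4,R7
C4: legal
D4: violates R4
E4: legal
F4: legal
G4: violates R4
A4: legal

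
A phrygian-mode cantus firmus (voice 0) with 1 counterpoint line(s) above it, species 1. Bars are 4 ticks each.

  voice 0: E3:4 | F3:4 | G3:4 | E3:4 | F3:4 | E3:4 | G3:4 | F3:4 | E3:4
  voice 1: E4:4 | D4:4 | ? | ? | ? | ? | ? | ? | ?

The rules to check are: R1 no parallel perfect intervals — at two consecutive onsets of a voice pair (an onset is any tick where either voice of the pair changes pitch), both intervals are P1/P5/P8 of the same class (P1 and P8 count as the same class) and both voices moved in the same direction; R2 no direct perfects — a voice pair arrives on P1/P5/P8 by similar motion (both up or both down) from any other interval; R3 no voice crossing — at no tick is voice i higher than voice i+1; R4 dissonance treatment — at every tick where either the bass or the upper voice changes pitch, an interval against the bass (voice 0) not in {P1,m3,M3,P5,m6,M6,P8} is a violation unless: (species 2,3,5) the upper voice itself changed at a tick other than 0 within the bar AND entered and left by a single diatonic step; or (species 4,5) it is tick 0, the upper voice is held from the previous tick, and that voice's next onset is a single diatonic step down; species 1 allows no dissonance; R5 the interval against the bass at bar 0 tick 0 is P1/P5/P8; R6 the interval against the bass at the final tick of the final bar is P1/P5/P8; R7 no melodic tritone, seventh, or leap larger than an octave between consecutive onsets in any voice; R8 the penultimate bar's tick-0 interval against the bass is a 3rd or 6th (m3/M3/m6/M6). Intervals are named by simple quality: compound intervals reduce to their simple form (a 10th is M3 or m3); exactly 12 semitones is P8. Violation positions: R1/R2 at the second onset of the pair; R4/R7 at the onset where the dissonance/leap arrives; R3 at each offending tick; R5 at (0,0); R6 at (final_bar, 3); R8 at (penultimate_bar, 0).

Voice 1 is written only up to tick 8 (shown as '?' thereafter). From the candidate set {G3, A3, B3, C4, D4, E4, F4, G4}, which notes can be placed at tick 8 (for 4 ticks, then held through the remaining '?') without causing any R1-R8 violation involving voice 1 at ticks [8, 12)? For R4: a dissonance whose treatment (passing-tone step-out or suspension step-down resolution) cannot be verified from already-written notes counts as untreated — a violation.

G3: legal
A3: violates R4
B3: legal
C4: violates R4
D4: legal
E4: legal
F4: violates R4
G4: violates R2

{B3, D4, E4, G3}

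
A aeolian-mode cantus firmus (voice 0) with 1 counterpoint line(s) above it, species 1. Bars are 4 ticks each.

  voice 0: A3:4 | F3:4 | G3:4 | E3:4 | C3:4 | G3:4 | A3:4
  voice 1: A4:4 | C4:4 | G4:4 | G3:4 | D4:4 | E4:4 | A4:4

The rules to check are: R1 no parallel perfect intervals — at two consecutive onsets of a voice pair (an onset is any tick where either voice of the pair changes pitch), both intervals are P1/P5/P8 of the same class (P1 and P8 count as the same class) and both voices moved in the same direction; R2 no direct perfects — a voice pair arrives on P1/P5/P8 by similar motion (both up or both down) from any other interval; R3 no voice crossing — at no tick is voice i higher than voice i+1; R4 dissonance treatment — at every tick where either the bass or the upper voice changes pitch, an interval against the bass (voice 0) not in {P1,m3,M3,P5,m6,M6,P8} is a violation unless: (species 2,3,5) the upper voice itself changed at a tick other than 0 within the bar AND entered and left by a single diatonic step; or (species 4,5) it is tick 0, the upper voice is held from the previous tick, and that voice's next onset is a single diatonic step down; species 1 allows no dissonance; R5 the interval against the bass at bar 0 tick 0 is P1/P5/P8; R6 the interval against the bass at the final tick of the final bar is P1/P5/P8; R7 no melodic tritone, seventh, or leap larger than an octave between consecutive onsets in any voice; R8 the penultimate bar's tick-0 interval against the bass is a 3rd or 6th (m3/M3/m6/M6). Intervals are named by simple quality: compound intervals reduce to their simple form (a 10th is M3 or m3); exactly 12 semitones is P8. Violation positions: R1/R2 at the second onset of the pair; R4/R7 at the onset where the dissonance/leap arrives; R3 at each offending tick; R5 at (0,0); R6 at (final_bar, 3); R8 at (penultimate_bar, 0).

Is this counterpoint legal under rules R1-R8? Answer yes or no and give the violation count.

No (4 violations)

bar 0: v0=A3 v1=A4 (P8)
bar 1: v0=F3 v1=C4 (P5)
bar 2: v0=G3 v1=G4 (P8)
bar 3: v0=E3 v1=G3 (m3)
bar 4: v0=C3 v1=D4 (M2)
bar 5: v0=G3 v1=E4 (M6)
bar 6: v0=A3 v1=A4 (P8)
  R2 @ bar1.0: A3/A4 P8 -> F3/C4 P5 similar
  R2 @ bar2.0: F3/C4 P5 -> G3/G4 P8 similar
  R4 @ bar4.0: C3/D4 M2 untreated
  R2 @ bar6.0: G3/E4 M6 -> A3/A4 P8 similar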